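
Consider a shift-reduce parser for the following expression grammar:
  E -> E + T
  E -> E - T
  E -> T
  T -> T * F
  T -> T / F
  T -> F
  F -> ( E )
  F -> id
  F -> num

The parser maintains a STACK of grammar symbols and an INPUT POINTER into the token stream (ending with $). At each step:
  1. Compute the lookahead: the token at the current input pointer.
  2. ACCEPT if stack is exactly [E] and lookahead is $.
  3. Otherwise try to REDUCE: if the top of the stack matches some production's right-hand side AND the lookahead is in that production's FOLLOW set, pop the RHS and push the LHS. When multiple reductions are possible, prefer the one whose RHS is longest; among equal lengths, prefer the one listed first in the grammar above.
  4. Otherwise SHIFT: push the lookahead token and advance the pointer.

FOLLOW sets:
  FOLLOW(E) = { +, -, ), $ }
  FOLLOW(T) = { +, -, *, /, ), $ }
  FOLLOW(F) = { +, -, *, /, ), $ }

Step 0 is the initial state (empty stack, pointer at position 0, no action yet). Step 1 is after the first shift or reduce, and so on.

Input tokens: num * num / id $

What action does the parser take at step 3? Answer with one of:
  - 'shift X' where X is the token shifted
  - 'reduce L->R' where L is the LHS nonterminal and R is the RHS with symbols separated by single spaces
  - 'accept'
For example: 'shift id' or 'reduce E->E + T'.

Answer: reduce T->F

Derivation:
Step 1: shift num. Stack=[num] ptr=1 lookahead=* remaining=[* num / id $]
Step 2: reduce F->num. Stack=[F] ptr=1 lookahead=* remaining=[* num / id $]
Step 3: reduce T->F. Stack=[T] ptr=1 lookahead=* remaining=[* num / id $]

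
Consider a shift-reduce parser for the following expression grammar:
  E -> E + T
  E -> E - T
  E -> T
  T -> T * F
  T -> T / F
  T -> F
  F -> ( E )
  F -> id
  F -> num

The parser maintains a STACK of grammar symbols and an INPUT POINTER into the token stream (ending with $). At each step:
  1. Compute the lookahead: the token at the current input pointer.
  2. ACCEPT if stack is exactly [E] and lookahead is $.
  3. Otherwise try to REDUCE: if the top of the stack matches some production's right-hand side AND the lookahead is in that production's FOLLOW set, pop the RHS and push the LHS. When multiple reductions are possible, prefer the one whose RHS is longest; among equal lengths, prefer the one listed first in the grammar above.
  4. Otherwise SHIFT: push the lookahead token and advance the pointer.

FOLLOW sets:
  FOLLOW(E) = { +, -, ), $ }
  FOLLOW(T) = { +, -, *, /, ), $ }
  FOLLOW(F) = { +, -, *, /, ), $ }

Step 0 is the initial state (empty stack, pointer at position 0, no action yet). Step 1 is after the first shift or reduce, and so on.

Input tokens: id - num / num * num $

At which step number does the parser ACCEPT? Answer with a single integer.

Answer: 18

Derivation:
Step 1: shift id. Stack=[id] ptr=1 lookahead=- remaining=[- num / num * num $]
Step 2: reduce F->id. Stack=[F] ptr=1 lookahead=- remaining=[- num / num * num $]
Step 3: reduce T->F. Stack=[T] ptr=1 lookahead=- remaining=[- num / num * num $]
Step 4: reduce E->T. Stack=[E] ptr=1 lookahead=- remaining=[- num / num * num $]
Step 5: shift -. Stack=[E -] ptr=2 lookahead=num remaining=[num / num * num $]
Step 6: shift num. Stack=[E - num] ptr=3 lookahead=/ remaining=[/ num * num $]
Step 7: reduce F->num. Stack=[E - F] ptr=3 lookahead=/ remaining=[/ num * num $]
Step 8: reduce T->F. Stack=[E - T] ptr=3 lookahead=/ remaining=[/ num * num $]
Step 9: shift /. Stack=[E - T /] ptr=4 lookahead=num remaining=[num * num $]
Step 10: shift num. Stack=[E - T / num] ptr=5 lookahead=* remaining=[* num $]
Step 11: reduce F->num. Stack=[E - T / F] ptr=5 lookahead=* remaining=[* num $]
Step 12: reduce T->T / F. Stack=[E - T] ptr=5 lookahead=* remaining=[* num $]
Step 13: shift *. Stack=[E - T *] ptr=6 lookahead=num remaining=[num $]
Step 14: shift num. Stack=[E - T * num] ptr=7 lookahead=$ remaining=[$]
Step 15: reduce F->num. Stack=[E - T * F] ptr=7 lookahead=$ remaining=[$]
Step 16: reduce T->T * F. Stack=[E - T] ptr=7 lookahead=$ remaining=[$]
Step 17: reduce E->E - T. Stack=[E] ptr=7 lookahead=$ remaining=[$]
Step 18: accept. Stack=[E] ptr=7 lookahead=$ remaining=[$]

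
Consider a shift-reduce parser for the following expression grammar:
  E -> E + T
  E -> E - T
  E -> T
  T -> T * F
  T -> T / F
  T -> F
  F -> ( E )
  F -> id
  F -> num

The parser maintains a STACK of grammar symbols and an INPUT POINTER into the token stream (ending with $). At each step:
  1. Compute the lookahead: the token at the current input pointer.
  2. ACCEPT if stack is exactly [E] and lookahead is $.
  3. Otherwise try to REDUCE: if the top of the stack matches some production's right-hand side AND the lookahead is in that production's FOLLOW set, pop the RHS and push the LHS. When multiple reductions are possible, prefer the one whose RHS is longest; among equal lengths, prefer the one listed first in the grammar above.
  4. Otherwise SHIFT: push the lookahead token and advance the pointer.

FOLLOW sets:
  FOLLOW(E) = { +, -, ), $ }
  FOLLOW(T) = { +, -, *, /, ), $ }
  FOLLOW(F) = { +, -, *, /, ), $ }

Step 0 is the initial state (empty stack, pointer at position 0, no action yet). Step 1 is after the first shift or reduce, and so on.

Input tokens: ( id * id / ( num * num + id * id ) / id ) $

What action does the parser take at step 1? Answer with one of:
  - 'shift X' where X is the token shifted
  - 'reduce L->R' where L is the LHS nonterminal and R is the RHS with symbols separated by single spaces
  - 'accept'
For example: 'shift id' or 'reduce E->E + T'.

Step 1: shift (. Stack=[(] ptr=1 lookahead=id remaining=[id * id / ( num * num + id * id ) / id ) $]

Answer: shift (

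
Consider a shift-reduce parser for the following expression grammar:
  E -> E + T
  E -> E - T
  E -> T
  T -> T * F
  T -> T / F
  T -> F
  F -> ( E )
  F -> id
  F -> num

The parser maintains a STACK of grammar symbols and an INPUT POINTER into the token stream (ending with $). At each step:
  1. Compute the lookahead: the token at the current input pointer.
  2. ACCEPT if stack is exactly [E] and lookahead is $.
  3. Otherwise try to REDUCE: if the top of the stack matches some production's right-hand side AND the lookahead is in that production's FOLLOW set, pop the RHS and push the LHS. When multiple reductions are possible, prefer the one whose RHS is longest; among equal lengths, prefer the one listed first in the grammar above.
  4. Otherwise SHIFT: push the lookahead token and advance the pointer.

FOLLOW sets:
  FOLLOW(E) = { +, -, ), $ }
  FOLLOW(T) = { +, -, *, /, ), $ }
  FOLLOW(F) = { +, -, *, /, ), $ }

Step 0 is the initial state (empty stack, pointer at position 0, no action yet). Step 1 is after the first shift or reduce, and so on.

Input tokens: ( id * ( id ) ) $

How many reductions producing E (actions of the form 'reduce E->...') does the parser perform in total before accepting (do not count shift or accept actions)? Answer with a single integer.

Answer: 3

Derivation:
Step 1: shift (. Stack=[(] ptr=1 lookahead=id remaining=[id * ( id ) ) $]
Step 2: shift id. Stack=[( id] ptr=2 lookahead=* remaining=[* ( id ) ) $]
Step 3: reduce F->id. Stack=[( F] ptr=2 lookahead=* remaining=[* ( id ) ) $]
Step 4: reduce T->F. Stack=[( T] ptr=2 lookahead=* remaining=[* ( id ) ) $]
Step 5: shift *. Stack=[( T *] ptr=3 lookahead=( remaining=[( id ) ) $]
Step 6: shift (. Stack=[( T * (] ptr=4 lookahead=id remaining=[id ) ) $]
Step 7: shift id. Stack=[( T * ( id] ptr=5 lookahead=) remaining=[) ) $]
Step 8: reduce F->id. Stack=[( T * ( F] ptr=5 lookahead=) remaining=[) ) $]
Step 9: reduce T->F. Stack=[( T * ( T] ptr=5 lookahead=) remaining=[) ) $]
Step 10: reduce E->T. Stack=[( T * ( E] ptr=5 lookahead=) remaining=[) ) $]
Step 11: shift ). Stack=[( T * ( E )] ptr=6 lookahead=) remaining=[) $]
Step 12: reduce F->( E ). Stack=[( T * F] ptr=6 lookahead=) remaining=[) $]
Step 13: reduce T->T * F. Stack=[( T] ptr=6 lookahead=) remaining=[) $]
Step 14: reduce E->T. Stack=[( E] ptr=6 lookahead=) remaining=[) $]
Step 15: shift ). Stack=[( E )] ptr=7 lookahead=$ remaining=[$]
Step 16: reduce F->( E ). Stack=[F] ptr=7 lookahead=$ remaining=[$]
Step 17: reduce T->F. Stack=[T] ptr=7 lookahead=$ remaining=[$]
Step 18: reduce E->T. Stack=[E] ptr=7 lookahead=$ remaining=[$]
Step 19: accept. Stack=[E] ptr=7 lookahead=$ remaining=[$]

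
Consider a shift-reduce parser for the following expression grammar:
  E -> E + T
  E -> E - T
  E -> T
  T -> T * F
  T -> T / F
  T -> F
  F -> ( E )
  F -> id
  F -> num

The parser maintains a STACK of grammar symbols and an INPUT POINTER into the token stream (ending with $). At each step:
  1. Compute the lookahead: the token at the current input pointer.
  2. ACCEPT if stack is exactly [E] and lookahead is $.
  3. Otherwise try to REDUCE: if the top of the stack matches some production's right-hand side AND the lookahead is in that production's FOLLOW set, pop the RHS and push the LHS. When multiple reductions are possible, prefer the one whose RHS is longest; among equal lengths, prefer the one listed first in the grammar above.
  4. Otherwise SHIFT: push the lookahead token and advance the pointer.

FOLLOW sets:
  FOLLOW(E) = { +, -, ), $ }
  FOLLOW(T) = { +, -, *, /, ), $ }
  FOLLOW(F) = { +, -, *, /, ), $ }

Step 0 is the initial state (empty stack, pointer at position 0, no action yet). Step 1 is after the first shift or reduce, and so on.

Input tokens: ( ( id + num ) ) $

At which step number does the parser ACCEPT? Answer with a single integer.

Answer: 20

Derivation:
Step 1: shift (. Stack=[(] ptr=1 lookahead=( remaining=[( id + num ) ) $]
Step 2: shift (. Stack=[( (] ptr=2 lookahead=id remaining=[id + num ) ) $]
Step 3: shift id. Stack=[( ( id] ptr=3 lookahead=+ remaining=[+ num ) ) $]
Step 4: reduce F->id. Stack=[( ( F] ptr=3 lookahead=+ remaining=[+ num ) ) $]
Step 5: reduce T->F. Stack=[( ( T] ptr=3 lookahead=+ remaining=[+ num ) ) $]
Step 6: reduce E->T. Stack=[( ( E] ptr=3 lookahead=+ remaining=[+ num ) ) $]
Step 7: shift +. Stack=[( ( E +] ptr=4 lookahead=num remaining=[num ) ) $]
Step 8: shift num. Stack=[( ( E + num] ptr=5 lookahead=) remaining=[) ) $]
Step 9: reduce F->num. Stack=[( ( E + F] ptr=5 lookahead=) remaining=[) ) $]
Step 10: reduce T->F. Stack=[( ( E + T] ptr=5 lookahead=) remaining=[) ) $]
Step 11: reduce E->E + T. Stack=[( ( E] ptr=5 lookahead=) remaining=[) ) $]
Step 12: shift ). Stack=[( ( E )] ptr=6 lookahead=) remaining=[) $]
Step 13: reduce F->( E ). Stack=[( F] ptr=6 lookahead=) remaining=[) $]
Step 14: reduce T->F. Stack=[( T] ptr=6 lookahead=) remaining=[) $]
Step 15: reduce E->T. Stack=[( E] ptr=6 lookahead=) remaining=[) $]
Step 16: shift ). Stack=[( E )] ptr=7 lookahead=$ remaining=[$]
Step 17: reduce F->( E ). Stack=[F] ptr=7 lookahead=$ remaining=[$]
Step 18: reduce T->F. Stack=[T] ptr=7 lookahead=$ remaining=[$]
Step 19: reduce E->T. Stack=[E] ptr=7 lookahead=$ remaining=[$]
Step 20: accept. Stack=[E] ptr=7 lookahead=$ remaining=[$]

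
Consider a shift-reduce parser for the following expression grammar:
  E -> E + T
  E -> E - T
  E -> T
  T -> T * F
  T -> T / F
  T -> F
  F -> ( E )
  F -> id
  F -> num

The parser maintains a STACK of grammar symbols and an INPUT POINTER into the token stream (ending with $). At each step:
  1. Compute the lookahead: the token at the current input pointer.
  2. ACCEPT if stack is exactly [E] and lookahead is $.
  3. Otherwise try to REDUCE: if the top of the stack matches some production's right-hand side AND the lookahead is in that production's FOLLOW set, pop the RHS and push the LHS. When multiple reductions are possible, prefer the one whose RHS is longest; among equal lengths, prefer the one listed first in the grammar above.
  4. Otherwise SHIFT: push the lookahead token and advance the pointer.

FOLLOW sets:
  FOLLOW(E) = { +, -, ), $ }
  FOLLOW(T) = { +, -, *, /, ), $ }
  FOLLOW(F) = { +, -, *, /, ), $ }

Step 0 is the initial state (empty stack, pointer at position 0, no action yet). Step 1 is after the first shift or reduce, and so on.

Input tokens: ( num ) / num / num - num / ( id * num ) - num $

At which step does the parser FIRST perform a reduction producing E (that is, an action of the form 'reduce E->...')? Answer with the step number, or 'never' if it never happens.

Step 1: shift (. Stack=[(] ptr=1 lookahead=num remaining=[num ) / num / num - num / ( id * num ) - num $]
Step 2: shift num. Stack=[( num] ptr=2 lookahead=) remaining=[) / num / num - num / ( id * num ) - num $]
Step 3: reduce F->num. Stack=[( F] ptr=2 lookahead=) remaining=[) / num / num - num / ( id * num ) - num $]
Step 4: reduce T->F. Stack=[( T] ptr=2 lookahead=) remaining=[) / num / num - num / ( id * num ) - num $]
Step 5: reduce E->T. Stack=[( E] ptr=2 lookahead=) remaining=[) / num / num - num / ( id * num ) - num $]

Answer: 5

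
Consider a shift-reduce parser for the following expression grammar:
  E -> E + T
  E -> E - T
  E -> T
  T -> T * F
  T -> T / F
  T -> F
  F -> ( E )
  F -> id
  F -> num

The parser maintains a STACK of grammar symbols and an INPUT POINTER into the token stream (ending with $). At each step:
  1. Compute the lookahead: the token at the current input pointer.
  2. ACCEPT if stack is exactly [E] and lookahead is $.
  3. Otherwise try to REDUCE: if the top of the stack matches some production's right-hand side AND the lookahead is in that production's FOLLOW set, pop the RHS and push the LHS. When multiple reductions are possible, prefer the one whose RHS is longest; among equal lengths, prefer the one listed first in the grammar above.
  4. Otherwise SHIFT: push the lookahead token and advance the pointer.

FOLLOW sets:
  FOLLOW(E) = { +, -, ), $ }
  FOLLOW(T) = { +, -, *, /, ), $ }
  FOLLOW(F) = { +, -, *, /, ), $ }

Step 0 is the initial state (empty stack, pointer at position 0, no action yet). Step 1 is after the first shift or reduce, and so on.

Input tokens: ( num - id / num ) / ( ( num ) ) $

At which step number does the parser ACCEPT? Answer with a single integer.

Answer: 33

Derivation:
Step 1: shift (. Stack=[(] ptr=1 lookahead=num remaining=[num - id / num ) / ( ( num ) ) $]
Step 2: shift num. Stack=[( num] ptr=2 lookahead=- remaining=[- id / num ) / ( ( num ) ) $]
Step 3: reduce F->num. Stack=[( F] ptr=2 lookahead=- remaining=[- id / num ) / ( ( num ) ) $]
Step 4: reduce T->F. Stack=[( T] ptr=2 lookahead=- remaining=[- id / num ) / ( ( num ) ) $]
Step 5: reduce E->T. Stack=[( E] ptr=2 lookahead=- remaining=[- id / num ) / ( ( num ) ) $]
Step 6: shift -. Stack=[( E -] ptr=3 lookahead=id remaining=[id / num ) / ( ( num ) ) $]
Step 7: shift id. Stack=[( E - id] ptr=4 lookahead=/ remaining=[/ num ) / ( ( num ) ) $]
Step 8: reduce F->id. Stack=[( E - F] ptr=4 lookahead=/ remaining=[/ num ) / ( ( num ) ) $]
Step 9: reduce T->F. Stack=[( E - T] ptr=4 lookahead=/ remaining=[/ num ) / ( ( num ) ) $]
Step 10: shift /. Stack=[( E - T /] ptr=5 lookahead=num remaining=[num ) / ( ( num ) ) $]
Step 11: shift num. Stack=[( E - T / num] ptr=6 lookahead=) remaining=[) / ( ( num ) ) $]
Step 12: reduce F->num. Stack=[( E - T / F] ptr=6 lookahead=) remaining=[) / ( ( num ) ) $]
Step 13: reduce T->T / F. Stack=[( E - T] ptr=6 lookahead=) remaining=[) / ( ( num ) ) $]
Step 14: reduce E->E - T. Stack=[( E] ptr=6 lookahead=) remaining=[) / ( ( num ) ) $]
Step 15: shift ). Stack=[( E )] ptr=7 lookahead=/ remaining=[/ ( ( num ) ) $]
Step 16: reduce F->( E ). Stack=[F] ptr=7 lookahead=/ remaining=[/ ( ( num ) ) $]
Step 17: reduce T->F. Stack=[T] ptr=7 lookahead=/ remaining=[/ ( ( num ) ) $]
Step 18: shift /. Stack=[T /] ptr=8 lookahead=( remaining=[( ( num ) ) $]
Step 19: shift (. Stack=[T / (] ptr=9 lookahead=( remaining=[( num ) ) $]
Step 20: shift (. Stack=[T / ( (] ptr=10 lookahead=num remaining=[num ) ) $]
Step 21: shift num. Stack=[T / ( ( num] ptr=11 lookahead=) remaining=[) ) $]
Step 22: reduce F->num. Stack=[T / ( ( F] ptr=11 lookahead=) remaining=[) ) $]
Step 23: reduce T->F. Stack=[T / ( ( T] ptr=11 lookahead=) remaining=[) ) $]
Step 24: reduce E->T. Stack=[T / ( ( E] ptr=11 lookahead=) remaining=[) ) $]
Step 25: shift ). Stack=[T / ( ( E )] ptr=12 lookahead=) remaining=[) $]
Step 26: reduce F->( E ). Stack=[T / ( F] ptr=12 lookahead=) remaining=[) $]
Step 27: reduce T->F. Stack=[T / ( T] ptr=12 lookahead=) remaining=[) $]
Step 28: reduce E->T. Stack=[T / ( E] ptr=12 lookahead=) remaining=[) $]
Step 29: shift ). Stack=[T / ( E )] ptr=13 lookahead=$ remaining=[$]
Step 30: reduce F->( E ). Stack=[T / F] ptr=13 lookahead=$ remaining=[$]
Step 31: reduce T->T / F. Stack=[T] ptr=13 lookahead=$ remaining=[$]
Step 32: reduce E->T. Stack=[E] ptr=13 lookahead=$ remaining=[$]
Step 33: accept. Stack=[E] ptr=13 lookahead=$ remaining=[$]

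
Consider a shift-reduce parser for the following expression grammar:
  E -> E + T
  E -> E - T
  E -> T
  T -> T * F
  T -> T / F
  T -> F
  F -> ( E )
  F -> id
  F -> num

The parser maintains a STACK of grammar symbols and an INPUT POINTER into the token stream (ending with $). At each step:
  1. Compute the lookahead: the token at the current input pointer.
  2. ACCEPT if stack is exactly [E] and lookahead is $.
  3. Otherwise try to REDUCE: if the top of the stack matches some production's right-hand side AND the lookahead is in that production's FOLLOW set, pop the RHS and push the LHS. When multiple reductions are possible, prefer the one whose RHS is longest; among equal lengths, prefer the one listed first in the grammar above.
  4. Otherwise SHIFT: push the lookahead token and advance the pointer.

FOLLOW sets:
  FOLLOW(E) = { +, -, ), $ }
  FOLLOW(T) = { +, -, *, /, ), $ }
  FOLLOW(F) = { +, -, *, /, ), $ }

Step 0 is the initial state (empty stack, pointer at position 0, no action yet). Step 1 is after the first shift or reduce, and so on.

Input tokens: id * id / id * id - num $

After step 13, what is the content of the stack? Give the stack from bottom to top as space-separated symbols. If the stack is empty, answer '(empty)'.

Answer: T * id

Derivation:
Step 1: shift id. Stack=[id] ptr=1 lookahead=* remaining=[* id / id * id - num $]
Step 2: reduce F->id. Stack=[F] ptr=1 lookahead=* remaining=[* id / id * id - num $]
Step 3: reduce T->F. Stack=[T] ptr=1 lookahead=* remaining=[* id / id * id - num $]
Step 4: shift *. Stack=[T *] ptr=2 lookahead=id remaining=[id / id * id - num $]
Step 5: shift id. Stack=[T * id] ptr=3 lookahead=/ remaining=[/ id * id - num $]
Step 6: reduce F->id. Stack=[T * F] ptr=3 lookahead=/ remaining=[/ id * id - num $]
Step 7: reduce T->T * F. Stack=[T] ptr=3 lookahead=/ remaining=[/ id * id - num $]
Step 8: shift /. Stack=[T /] ptr=4 lookahead=id remaining=[id * id - num $]
Step 9: shift id. Stack=[T / id] ptr=5 lookahead=* remaining=[* id - num $]
Step 10: reduce F->id. Stack=[T / F] ptr=5 lookahead=* remaining=[* id - num $]
Step 11: reduce T->T / F. Stack=[T] ptr=5 lookahead=* remaining=[* id - num $]
Step 12: shift *. Stack=[T *] ptr=6 lookahead=id remaining=[id - num $]
Step 13: shift id. Stack=[T * id] ptr=7 lookahead=- remaining=[- num $]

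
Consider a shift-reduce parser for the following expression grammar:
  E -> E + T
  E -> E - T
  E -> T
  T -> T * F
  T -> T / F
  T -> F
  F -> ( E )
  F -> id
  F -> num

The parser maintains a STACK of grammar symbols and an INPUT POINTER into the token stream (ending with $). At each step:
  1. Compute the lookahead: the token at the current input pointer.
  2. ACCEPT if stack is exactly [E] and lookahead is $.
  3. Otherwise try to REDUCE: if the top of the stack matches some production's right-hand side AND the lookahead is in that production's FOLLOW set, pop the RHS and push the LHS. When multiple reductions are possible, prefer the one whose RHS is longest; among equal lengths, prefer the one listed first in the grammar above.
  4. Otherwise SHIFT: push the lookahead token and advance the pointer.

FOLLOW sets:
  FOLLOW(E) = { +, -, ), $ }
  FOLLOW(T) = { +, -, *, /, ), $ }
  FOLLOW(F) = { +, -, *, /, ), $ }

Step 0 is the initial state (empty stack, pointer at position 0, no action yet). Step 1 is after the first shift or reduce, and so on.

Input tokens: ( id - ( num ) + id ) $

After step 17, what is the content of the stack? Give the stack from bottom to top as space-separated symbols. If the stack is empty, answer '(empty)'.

Answer: ( E + id

Derivation:
Step 1: shift (. Stack=[(] ptr=1 lookahead=id remaining=[id - ( num ) + id ) $]
Step 2: shift id. Stack=[( id] ptr=2 lookahead=- remaining=[- ( num ) + id ) $]
Step 3: reduce F->id. Stack=[( F] ptr=2 lookahead=- remaining=[- ( num ) + id ) $]
Step 4: reduce T->F. Stack=[( T] ptr=2 lookahead=- remaining=[- ( num ) + id ) $]
Step 5: reduce E->T. Stack=[( E] ptr=2 lookahead=- remaining=[- ( num ) + id ) $]
Step 6: shift -. Stack=[( E -] ptr=3 lookahead=( remaining=[( num ) + id ) $]
Step 7: shift (. Stack=[( E - (] ptr=4 lookahead=num remaining=[num ) + id ) $]
Step 8: shift num. Stack=[( E - ( num] ptr=5 lookahead=) remaining=[) + id ) $]
Step 9: reduce F->num. Stack=[( E - ( F] ptr=5 lookahead=) remaining=[) + id ) $]
Step 10: reduce T->F. Stack=[( E - ( T] ptr=5 lookahead=) remaining=[) + id ) $]
Step 11: reduce E->T. Stack=[( E - ( E] ptr=5 lookahead=) remaining=[) + id ) $]
Step 12: shift ). Stack=[( E - ( E )] ptr=6 lookahead=+ remaining=[+ id ) $]
Step 13: reduce F->( E ). Stack=[( E - F] ptr=6 lookahead=+ remaining=[+ id ) $]
Step 14: reduce T->F. Stack=[( E - T] ptr=6 lookahead=+ remaining=[+ id ) $]
Step 15: reduce E->E - T. Stack=[( E] ptr=6 lookahead=+ remaining=[+ id ) $]
Step 16: shift +. Stack=[( E +] ptr=7 lookahead=id remaining=[id ) $]
Step 17: shift id. Stack=[( E + id] ptr=8 lookahead=) remaining=[) $]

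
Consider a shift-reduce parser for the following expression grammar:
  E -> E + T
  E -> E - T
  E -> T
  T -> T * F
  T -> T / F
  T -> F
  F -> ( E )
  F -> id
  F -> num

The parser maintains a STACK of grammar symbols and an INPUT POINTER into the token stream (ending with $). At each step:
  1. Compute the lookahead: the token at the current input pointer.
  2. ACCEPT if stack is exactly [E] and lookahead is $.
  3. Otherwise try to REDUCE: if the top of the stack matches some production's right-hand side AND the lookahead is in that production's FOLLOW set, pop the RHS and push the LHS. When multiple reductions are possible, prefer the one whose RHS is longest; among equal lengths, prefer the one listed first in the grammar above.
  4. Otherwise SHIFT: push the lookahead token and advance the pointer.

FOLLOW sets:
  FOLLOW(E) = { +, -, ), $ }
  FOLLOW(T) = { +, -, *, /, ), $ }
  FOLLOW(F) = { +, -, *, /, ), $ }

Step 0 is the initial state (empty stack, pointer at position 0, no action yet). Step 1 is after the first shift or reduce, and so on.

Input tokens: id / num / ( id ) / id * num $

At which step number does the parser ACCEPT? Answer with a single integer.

Answer: 26

Derivation:
Step 1: shift id. Stack=[id] ptr=1 lookahead=/ remaining=[/ num / ( id ) / id * num $]
Step 2: reduce F->id. Stack=[F] ptr=1 lookahead=/ remaining=[/ num / ( id ) / id * num $]
Step 3: reduce T->F. Stack=[T] ptr=1 lookahead=/ remaining=[/ num / ( id ) / id * num $]
Step 4: shift /. Stack=[T /] ptr=2 lookahead=num remaining=[num / ( id ) / id * num $]
Step 5: shift num. Stack=[T / num] ptr=3 lookahead=/ remaining=[/ ( id ) / id * num $]
Step 6: reduce F->num. Stack=[T / F] ptr=3 lookahead=/ remaining=[/ ( id ) / id * num $]
Step 7: reduce T->T / F. Stack=[T] ptr=3 lookahead=/ remaining=[/ ( id ) / id * num $]
Step 8: shift /. Stack=[T /] ptr=4 lookahead=( remaining=[( id ) / id * num $]
Step 9: shift (. Stack=[T / (] ptr=5 lookahead=id remaining=[id ) / id * num $]
Step 10: shift id. Stack=[T / ( id] ptr=6 lookahead=) remaining=[) / id * num $]
Step 11: reduce F->id. Stack=[T / ( F] ptr=6 lookahead=) remaining=[) / id * num $]
Step 12: reduce T->F. Stack=[T / ( T] ptr=6 lookahead=) remaining=[) / id * num $]
Step 13: reduce E->T. Stack=[T / ( E] ptr=6 lookahead=) remaining=[) / id * num $]
Step 14: shift ). Stack=[T / ( E )] ptr=7 lookahead=/ remaining=[/ id * num $]
Step 15: reduce F->( E ). Stack=[T / F] ptr=7 lookahead=/ remaining=[/ id * num $]
Step 16: reduce T->T / F. Stack=[T] ptr=7 lookahead=/ remaining=[/ id * num $]
Step 17: shift /. Stack=[T /] ptr=8 lookahead=id remaining=[id * num $]
Step 18: shift id. Stack=[T / id] ptr=9 lookahead=* remaining=[* num $]
Step 19: reduce F->id. Stack=[T / F] ptr=9 lookahead=* remaining=[* num $]
Step 20: reduce T->T / F. Stack=[T] ptr=9 lookahead=* remaining=[* num $]
Step 21: shift *. Stack=[T *] ptr=10 lookahead=num remaining=[num $]
Step 22: shift num. Stack=[T * num] ptr=11 lookahead=$ remaining=[$]
Step 23: reduce F->num. Stack=[T * F] ptr=11 lookahead=$ remaining=[$]
Step 24: reduce T->T * F. Stack=[T] ptr=11 lookahead=$ remaining=[$]
Step 25: reduce E->T. Stack=[E] ptr=11 lookahead=$ remaining=[$]
Step 26: accept. Stack=[E] ptr=11 lookahead=$ remaining=[$]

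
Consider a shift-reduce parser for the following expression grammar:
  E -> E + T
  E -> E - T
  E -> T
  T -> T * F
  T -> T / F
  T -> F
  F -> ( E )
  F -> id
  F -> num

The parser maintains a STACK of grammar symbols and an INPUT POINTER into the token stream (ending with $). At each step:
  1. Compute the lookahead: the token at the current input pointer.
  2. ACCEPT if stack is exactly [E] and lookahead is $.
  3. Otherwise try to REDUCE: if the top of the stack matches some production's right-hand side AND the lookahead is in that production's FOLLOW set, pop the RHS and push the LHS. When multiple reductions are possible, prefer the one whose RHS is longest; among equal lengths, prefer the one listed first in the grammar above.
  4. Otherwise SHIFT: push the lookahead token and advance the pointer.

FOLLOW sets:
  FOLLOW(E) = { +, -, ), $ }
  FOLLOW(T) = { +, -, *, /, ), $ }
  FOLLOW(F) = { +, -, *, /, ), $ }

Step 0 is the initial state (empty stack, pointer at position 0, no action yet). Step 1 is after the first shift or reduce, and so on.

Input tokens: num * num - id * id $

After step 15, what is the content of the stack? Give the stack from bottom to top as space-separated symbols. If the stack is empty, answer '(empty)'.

Step 1: shift num. Stack=[num] ptr=1 lookahead=* remaining=[* num - id * id $]
Step 2: reduce F->num. Stack=[F] ptr=1 lookahead=* remaining=[* num - id * id $]
Step 3: reduce T->F. Stack=[T] ptr=1 lookahead=* remaining=[* num - id * id $]
Step 4: shift *. Stack=[T *] ptr=2 lookahead=num remaining=[num - id * id $]
Step 5: shift num. Stack=[T * num] ptr=3 lookahead=- remaining=[- id * id $]
Step 6: reduce F->num. Stack=[T * F] ptr=3 lookahead=- remaining=[- id * id $]
Step 7: reduce T->T * F. Stack=[T] ptr=3 lookahead=- remaining=[- id * id $]
Step 8: reduce E->T. Stack=[E] ptr=3 lookahead=- remaining=[- id * id $]
Step 9: shift -. Stack=[E -] ptr=4 lookahead=id remaining=[id * id $]
Step 10: shift id. Stack=[E - id] ptr=5 lookahead=* remaining=[* id $]
Step 11: reduce F->id. Stack=[E - F] ptr=5 lookahead=* remaining=[* id $]
Step 12: reduce T->F. Stack=[E - T] ptr=5 lookahead=* remaining=[* id $]
Step 13: shift *. Stack=[E - T *] ptr=6 lookahead=id remaining=[id $]
Step 14: shift id. Stack=[E - T * id] ptr=7 lookahead=$ remaining=[$]
Step 15: reduce F->id. Stack=[E - T * F] ptr=7 lookahead=$ remaining=[$]

Answer: E - T * F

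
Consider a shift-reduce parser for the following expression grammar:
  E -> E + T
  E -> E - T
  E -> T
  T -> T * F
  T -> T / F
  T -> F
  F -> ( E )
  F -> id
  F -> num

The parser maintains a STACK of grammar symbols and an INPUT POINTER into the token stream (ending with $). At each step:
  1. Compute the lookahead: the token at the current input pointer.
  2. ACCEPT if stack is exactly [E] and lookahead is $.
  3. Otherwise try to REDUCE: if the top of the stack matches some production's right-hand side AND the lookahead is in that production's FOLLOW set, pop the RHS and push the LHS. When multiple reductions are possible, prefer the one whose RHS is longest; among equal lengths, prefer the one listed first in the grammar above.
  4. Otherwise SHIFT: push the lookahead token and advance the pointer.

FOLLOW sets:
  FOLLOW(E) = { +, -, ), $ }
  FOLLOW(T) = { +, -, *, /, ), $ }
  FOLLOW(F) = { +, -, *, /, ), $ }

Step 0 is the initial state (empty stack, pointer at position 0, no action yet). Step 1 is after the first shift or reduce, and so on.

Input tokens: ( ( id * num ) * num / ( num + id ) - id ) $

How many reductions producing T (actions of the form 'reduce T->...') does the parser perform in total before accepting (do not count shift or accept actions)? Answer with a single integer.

Step 1: shift (. Stack=[(] ptr=1 lookahead=( remaining=[( id * num ) * num / ( num + id ) - id ) $]
Step 2: shift (. Stack=[( (] ptr=2 lookahead=id remaining=[id * num ) * num / ( num + id ) - id ) $]
Step 3: shift id. Stack=[( ( id] ptr=3 lookahead=* remaining=[* num ) * num / ( num + id ) - id ) $]
Step 4: reduce F->id. Stack=[( ( F] ptr=3 lookahead=* remaining=[* num ) * num / ( num + id ) - id ) $]
Step 5: reduce T->F. Stack=[( ( T] ptr=3 lookahead=* remaining=[* num ) * num / ( num + id ) - id ) $]
Step 6: shift *. Stack=[( ( T *] ptr=4 lookahead=num remaining=[num ) * num / ( num + id ) - id ) $]
Step 7: shift num. Stack=[( ( T * num] ptr=5 lookahead=) remaining=[) * num / ( num + id ) - id ) $]
Step 8: reduce F->num. Stack=[( ( T * F] ptr=5 lookahead=) remaining=[) * num / ( num + id ) - id ) $]
Step 9: reduce T->T * F. Stack=[( ( T] ptr=5 lookahead=) remaining=[) * num / ( num + id ) - id ) $]
Step 10: reduce E->T. Stack=[( ( E] ptr=5 lookahead=) remaining=[) * num / ( num + id ) - id ) $]
Step 11: shift ). Stack=[( ( E )] ptr=6 lookahead=* remaining=[* num / ( num + id ) - id ) $]
Step 12: reduce F->( E ). Stack=[( F] ptr=6 lookahead=* remaining=[* num / ( num + id ) - id ) $]
Step 13: reduce T->F. Stack=[( T] ptr=6 lookahead=* remaining=[* num / ( num + id ) - id ) $]
Step 14: shift *. Stack=[( T *] ptr=7 lookahead=num remaining=[num / ( num + id ) - id ) $]
Step 15: shift num. Stack=[( T * num] ptr=8 lookahead=/ remaining=[/ ( num + id ) - id ) $]
Step 16: reduce F->num. Stack=[( T * F] ptr=8 lookahead=/ remaining=[/ ( num + id ) - id ) $]
Step 17: reduce T->T * F. Stack=[( T] ptr=8 lookahead=/ remaining=[/ ( num + id ) - id ) $]
Step 18: shift /. Stack=[( T /] ptr=9 lookahead=( remaining=[( num + id ) - id ) $]
Step 19: shift (. Stack=[( T / (] ptr=10 lookahead=num remaining=[num + id ) - id ) $]
Step 20: shift num. Stack=[( T / ( num] ptr=11 lookahead=+ remaining=[+ id ) - id ) $]
Step 21: reduce F->num. Stack=[( T / ( F] ptr=11 lookahead=+ remaining=[+ id ) - id ) $]
Step 22: reduce T->F. Stack=[( T / ( T] ptr=11 lookahead=+ remaining=[+ id ) - id ) $]
Step 23: reduce E->T. Stack=[( T / ( E] ptr=11 lookahead=+ remaining=[+ id ) - id ) $]
Step 24: shift +. Stack=[( T / ( E +] ptr=12 lookahead=id remaining=[id ) - id ) $]
Step 25: shift id. Stack=[( T / ( E + id] ptr=13 lookahead=) remaining=[) - id ) $]
Step 26: reduce F->id. Stack=[( T / ( E + F] ptr=13 lookahead=) remaining=[) - id ) $]
Step 27: reduce T->F. Stack=[( T / ( E + T] ptr=13 lookahead=) remaining=[) - id ) $]
Step 28: reduce E->E + T. Stack=[( T / ( E] ptr=13 lookahead=) remaining=[) - id ) $]
Step 29: shift ). Stack=[( T / ( E )] ptr=14 lookahead=- remaining=[- id ) $]
Step 30: reduce F->( E ). Stack=[( T / F] ptr=14 lookahead=- remaining=[- id ) $]
Step 31: reduce T->T / F. Stack=[( T] ptr=14 lookahead=- remaining=[- id ) $]
Step 32: reduce E->T. Stack=[( E] ptr=14 lookahead=- remaining=[- id ) $]
Step 33: shift -. Stack=[( E -] ptr=15 lookahead=id remaining=[id ) $]
Step 34: shift id. Stack=[( E - id] ptr=16 lookahead=) remaining=[) $]
Step 35: reduce F->id. Stack=[( E - F] ptr=16 lookahead=) remaining=[) $]
Step 36: reduce T->F. Stack=[( E - T] ptr=16 lookahead=) remaining=[) $]
Step 37: reduce E->E - T. Stack=[( E] ptr=16 lookahead=) remaining=[) $]
Step 38: shift ). Stack=[( E )] ptr=17 lookahead=$ remaining=[$]
Step 39: reduce F->( E ). Stack=[F] ptr=17 lookahead=$ remaining=[$]
Step 40: reduce T->F. Stack=[T] ptr=17 lookahead=$ remaining=[$]
Step 41: reduce E->T. Stack=[E] ptr=17 lookahead=$ remaining=[$]
Step 42: accept. Stack=[E] ptr=17 lookahead=$ remaining=[$]

Answer: 9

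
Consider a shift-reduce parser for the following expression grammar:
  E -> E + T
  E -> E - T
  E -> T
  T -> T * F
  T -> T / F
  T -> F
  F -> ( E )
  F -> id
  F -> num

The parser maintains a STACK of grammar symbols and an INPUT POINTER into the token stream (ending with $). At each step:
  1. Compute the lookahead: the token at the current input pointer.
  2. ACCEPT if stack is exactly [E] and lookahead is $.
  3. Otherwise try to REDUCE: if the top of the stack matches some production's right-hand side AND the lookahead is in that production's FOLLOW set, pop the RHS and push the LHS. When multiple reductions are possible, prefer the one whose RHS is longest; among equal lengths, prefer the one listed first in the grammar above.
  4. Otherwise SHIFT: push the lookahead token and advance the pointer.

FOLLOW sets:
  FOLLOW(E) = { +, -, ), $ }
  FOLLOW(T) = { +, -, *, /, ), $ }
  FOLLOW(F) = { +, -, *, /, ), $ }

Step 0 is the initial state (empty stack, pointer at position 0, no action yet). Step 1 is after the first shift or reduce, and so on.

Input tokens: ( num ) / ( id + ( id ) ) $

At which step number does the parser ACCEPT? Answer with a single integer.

Step 1: shift (. Stack=[(] ptr=1 lookahead=num remaining=[num ) / ( id + ( id ) ) $]
Step 2: shift num. Stack=[( num] ptr=2 lookahead=) remaining=[) / ( id + ( id ) ) $]
Step 3: reduce F->num. Stack=[( F] ptr=2 lookahead=) remaining=[) / ( id + ( id ) ) $]
Step 4: reduce T->F. Stack=[( T] ptr=2 lookahead=) remaining=[) / ( id + ( id ) ) $]
Step 5: reduce E->T. Stack=[( E] ptr=2 lookahead=) remaining=[) / ( id + ( id ) ) $]
Step 6: shift ). Stack=[( E )] ptr=3 lookahead=/ remaining=[/ ( id + ( id ) ) $]
Step 7: reduce F->( E ). Stack=[F] ptr=3 lookahead=/ remaining=[/ ( id + ( id ) ) $]
Step 8: reduce T->F. Stack=[T] ptr=3 lookahead=/ remaining=[/ ( id + ( id ) ) $]
Step 9: shift /. Stack=[T /] ptr=4 lookahead=( remaining=[( id + ( id ) ) $]
Step 10: shift (. Stack=[T / (] ptr=5 lookahead=id remaining=[id + ( id ) ) $]
Step 11: shift id. Stack=[T / ( id] ptr=6 lookahead=+ remaining=[+ ( id ) ) $]
Step 12: reduce F->id. Stack=[T / ( F] ptr=6 lookahead=+ remaining=[+ ( id ) ) $]
Step 13: reduce T->F. Stack=[T / ( T] ptr=6 lookahead=+ remaining=[+ ( id ) ) $]
Step 14: reduce E->T. Stack=[T / ( E] ptr=6 lookahead=+ remaining=[+ ( id ) ) $]
Step 15: shift +. Stack=[T / ( E +] ptr=7 lookahead=( remaining=[( id ) ) $]
Step 16: shift (. Stack=[T / ( E + (] ptr=8 lookahead=id remaining=[id ) ) $]
Step 17: shift id. Stack=[T / ( E + ( id] ptr=9 lookahead=) remaining=[) ) $]
Step 18: reduce F->id. Stack=[T / ( E + ( F] ptr=9 lookahead=) remaining=[) ) $]
Step 19: reduce T->F. Stack=[T / ( E + ( T] ptr=9 lookahead=) remaining=[) ) $]
Step 20: reduce E->T. Stack=[T / ( E + ( E] ptr=9 lookahead=) remaining=[) ) $]
Step 21: shift ). Stack=[T / ( E + ( E )] ptr=10 lookahead=) remaining=[) $]
Step 22: reduce F->( E ). Stack=[T / ( E + F] ptr=10 lookahead=) remaining=[) $]
Step 23: reduce T->F. Stack=[T / ( E + T] ptr=10 lookahead=) remaining=[) $]
Step 24: reduce E->E + T. Stack=[T / ( E] ptr=10 lookahead=) remaining=[) $]
Step 25: shift ). Stack=[T / ( E )] ptr=11 lookahead=$ remaining=[$]
Step 26: reduce F->( E ). Stack=[T / F] ptr=11 lookahead=$ remaining=[$]
Step 27: reduce T->T / F. Stack=[T] ptr=11 lookahead=$ remaining=[$]
Step 28: reduce E->T. Stack=[E] ptr=11 lookahead=$ remaining=[$]
Step 29: accept. Stack=[E] ptr=11 lookahead=$ remaining=[$]

Answer: 29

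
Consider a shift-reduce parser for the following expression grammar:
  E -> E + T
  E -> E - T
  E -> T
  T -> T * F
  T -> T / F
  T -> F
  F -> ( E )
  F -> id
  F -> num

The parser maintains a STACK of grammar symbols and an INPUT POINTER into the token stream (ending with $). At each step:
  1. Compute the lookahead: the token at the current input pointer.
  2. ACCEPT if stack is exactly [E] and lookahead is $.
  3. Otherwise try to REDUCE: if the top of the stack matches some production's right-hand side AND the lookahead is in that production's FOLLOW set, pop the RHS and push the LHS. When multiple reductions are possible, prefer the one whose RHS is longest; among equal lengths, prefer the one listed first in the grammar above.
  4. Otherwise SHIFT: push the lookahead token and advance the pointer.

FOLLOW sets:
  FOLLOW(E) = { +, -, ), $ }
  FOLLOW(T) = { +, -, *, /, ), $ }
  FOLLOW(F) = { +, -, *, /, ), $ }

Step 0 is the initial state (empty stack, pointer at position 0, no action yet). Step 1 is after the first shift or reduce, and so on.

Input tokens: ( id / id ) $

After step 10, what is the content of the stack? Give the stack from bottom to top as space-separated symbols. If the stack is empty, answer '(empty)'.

Step 1: shift (. Stack=[(] ptr=1 lookahead=id remaining=[id / id ) $]
Step 2: shift id. Stack=[( id] ptr=2 lookahead=/ remaining=[/ id ) $]
Step 3: reduce F->id. Stack=[( F] ptr=2 lookahead=/ remaining=[/ id ) $]
Step 4: reduce T->F. Stack=[( T] ptr=2 lookahead=/ remaining=[/ id ) $]
Step 5: shift /. Stack=[( T /] ptr=3 lookahead=id remaining=[id ) $]
Step 6: shift id. Stack=[( T / id] ptr=4 lookahead=) remaining=[) $]
Step 7: reduce F->id. Stack=[( T / F] ptr=4 lookahead=) remaining=[) $]
Step 8: reduce T->T / F. Stack=[( T] ptr=4 lookahead=) remaining=[) $]
Step 9: reduce E->T. Stack=[( E] ptr=4 lookahead=) remaining=[) $]
Step 10: shift ). Stack=[( E )] ptr=5 lookahead=$ remaining=[$]

Answer: ( E )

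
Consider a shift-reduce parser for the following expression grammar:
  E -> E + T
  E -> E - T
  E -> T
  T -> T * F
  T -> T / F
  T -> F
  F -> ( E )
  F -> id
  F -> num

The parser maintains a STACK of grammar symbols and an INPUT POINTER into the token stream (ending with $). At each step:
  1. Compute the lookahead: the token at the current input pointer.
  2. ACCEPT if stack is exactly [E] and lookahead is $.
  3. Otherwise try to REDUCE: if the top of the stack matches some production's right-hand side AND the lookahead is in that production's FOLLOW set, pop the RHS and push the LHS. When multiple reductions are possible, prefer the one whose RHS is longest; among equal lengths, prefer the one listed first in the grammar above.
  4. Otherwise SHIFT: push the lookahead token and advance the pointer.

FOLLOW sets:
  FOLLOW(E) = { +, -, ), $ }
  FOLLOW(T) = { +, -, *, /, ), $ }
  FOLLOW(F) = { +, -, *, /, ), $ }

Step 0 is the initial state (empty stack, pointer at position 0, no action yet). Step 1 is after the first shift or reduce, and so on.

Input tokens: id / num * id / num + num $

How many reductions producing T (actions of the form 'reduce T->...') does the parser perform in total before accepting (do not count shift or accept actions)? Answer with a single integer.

Answer: 5

Derivation:
Step 1: shift id. Stack=[id] ptr=1 lookahead=/ remaining=[/ num * id / num + num $]
Step 2: reduce F->id. Stack=[F] ptr=1 lookahead=/ remaining=[/ num * id / num + num $]
Step 3: reduce T->F. Stack=[T] ptr=1 lookahead=/ remaining=[/ num * id / num + num $]
Step 4: shift /. Stack=[T /] ptr=2 lookahead=num remaining=[num * id / num + num $]
Step 5: shift num. Stack=[T / num] ptr=3 lookahead=* remaining=[* id / num + num $]
Step 6: reduce F->num. Stack=[T / F] ptr=3 lookahead=* remaining=[* id / num + num $]
Step 7: reduce T->T / F. Stack=[T] ptr=3 lookahead=* remaining=[* id / num + num $]
Step 8: shift *. Stack=[T *] ptr=4 lookahead=id remaining=[id / num + num $]
Step 9: shift id. Stack=[T * id] ptr=5 lookahead=/ remaining=[/ num + num $]
Step 10: reduce F->id. Stack=[T * F] ptr=5 lookahead=/ remaining=[/ num + num $]
Step 11: reduce T->T * F. Stack=[T] ptr=5 lookahead=/ remaining=[/ num + num $]
Step 12: shift /. Stack=[T /] ptr=6 lookahead=num remaining=[num + num $]
Step 13: shift num. Stack=[T / num] ptr=7 lookahead=+ remaining=[+ num $]
Step 14: reduce F->num. Stack=[T / F] ptr=7 lookahead=+ remaining=[+ num $]
Step 15: reduce T->T / F. Stack=[T] ptr=7 lookahead=+ remaining=[+ num $]
Step 16: reduce E->T. Stack=[E] ptr=7 lookahead=+ remaining=[+ num $]
Step 17: shift +. Stack=[E +] ptr=8 lookahead=num remaining=[num $]
Step 18: shift num. Stack=[E + num] ptr=9 lookahead=$ remaining=[$]
Step 19: reduce F->num. Stack=[E + F] ptr=9 lookahead=$ remaining=[$]
Step 20: reduce T->F. Stack=[E + T] ptr=9 lookahead=$ remaining=[$]
Step 21: reduce E->E + T. Stack=[E] ptr=9 lookahead=$ remaining=[$]
Step 22: accept. Stack=[E] ptr=9 lookahead=$ remaining=[$]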